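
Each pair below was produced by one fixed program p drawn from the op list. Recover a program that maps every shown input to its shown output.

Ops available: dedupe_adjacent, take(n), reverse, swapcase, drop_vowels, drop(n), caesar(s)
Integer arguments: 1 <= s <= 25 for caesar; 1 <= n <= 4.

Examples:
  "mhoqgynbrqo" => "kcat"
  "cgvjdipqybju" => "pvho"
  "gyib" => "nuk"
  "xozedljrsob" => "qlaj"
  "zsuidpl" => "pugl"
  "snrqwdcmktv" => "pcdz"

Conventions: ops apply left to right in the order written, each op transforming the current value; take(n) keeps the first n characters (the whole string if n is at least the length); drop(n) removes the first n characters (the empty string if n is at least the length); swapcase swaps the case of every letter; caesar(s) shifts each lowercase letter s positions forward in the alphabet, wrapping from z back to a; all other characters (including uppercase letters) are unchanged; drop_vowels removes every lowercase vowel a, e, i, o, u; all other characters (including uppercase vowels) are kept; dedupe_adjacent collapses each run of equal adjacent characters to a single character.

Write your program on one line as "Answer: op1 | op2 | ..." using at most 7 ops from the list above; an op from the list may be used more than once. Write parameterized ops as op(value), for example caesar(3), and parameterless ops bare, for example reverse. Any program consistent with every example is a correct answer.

caesar(8) | drop_vowels | caesar(2) | caesar(2) | take(4) | reverse

Check, running the answer program on each example:
  "mhoqgynbrqo" -> "upwyogvjzyw" -> "pwygvjzyw" -> "ryaixlbay" -> "tackzndca" -> "tack" -> "kcat"
  "cgvjdipqybju" -> "kodrlqxygjrc" -> "kdrlqxygjrc" -> "mftnszailte" -> "ohvpubcknvg" -> "ohvp" -> "pvho"
  "gyib" -> "ogqj" -> "gqj" -> "isl" -> "kun" -> "kun" -> "nuk"
  "xozedljrsob" -> "fwhmltrzawj" -> "fwhmltrzwj" -> "hyjonvtbyl" -> "jalqpxvdan" -> "jalq" -> "qlaj"
  "zsuidpl" -> "hacqlxt" -> "hcqlxt" -> "jesnzv" -> "lgupbx" -> "lgup" -> "pugl"
  "snrqwdcmktv" -> "avzyelkusbd" -> "vzylksbd" -> "xbanmudf" -> "zdcpowfh" -> "zdcp" -> "pcdz"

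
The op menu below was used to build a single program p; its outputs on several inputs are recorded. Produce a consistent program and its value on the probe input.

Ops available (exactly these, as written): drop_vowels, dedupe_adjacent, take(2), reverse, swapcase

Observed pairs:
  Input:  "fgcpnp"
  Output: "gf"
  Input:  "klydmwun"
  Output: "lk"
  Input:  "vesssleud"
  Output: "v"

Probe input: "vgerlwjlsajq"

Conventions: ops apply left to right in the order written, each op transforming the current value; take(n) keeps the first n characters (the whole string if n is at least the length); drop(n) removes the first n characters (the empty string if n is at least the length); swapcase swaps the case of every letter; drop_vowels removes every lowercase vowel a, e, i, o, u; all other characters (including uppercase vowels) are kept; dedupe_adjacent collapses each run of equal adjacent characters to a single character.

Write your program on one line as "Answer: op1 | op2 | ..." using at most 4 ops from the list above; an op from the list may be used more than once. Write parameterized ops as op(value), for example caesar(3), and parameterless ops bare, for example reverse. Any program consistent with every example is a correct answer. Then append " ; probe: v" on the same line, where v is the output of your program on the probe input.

take(2) | drop_vowels | reverse ; probe: "gv"

Check, running the answer program on each example:
  "fgcpnp" -> "fg" -> "fg" -> "gf"
  "klydmwun" -> "kl" -> "kl" -> "lk"
  "vesssleud" -> "ve" -> "v" -> "v"
  probe: "vgerlwjlsajq" -> "vg" -> "vg" -> "gv"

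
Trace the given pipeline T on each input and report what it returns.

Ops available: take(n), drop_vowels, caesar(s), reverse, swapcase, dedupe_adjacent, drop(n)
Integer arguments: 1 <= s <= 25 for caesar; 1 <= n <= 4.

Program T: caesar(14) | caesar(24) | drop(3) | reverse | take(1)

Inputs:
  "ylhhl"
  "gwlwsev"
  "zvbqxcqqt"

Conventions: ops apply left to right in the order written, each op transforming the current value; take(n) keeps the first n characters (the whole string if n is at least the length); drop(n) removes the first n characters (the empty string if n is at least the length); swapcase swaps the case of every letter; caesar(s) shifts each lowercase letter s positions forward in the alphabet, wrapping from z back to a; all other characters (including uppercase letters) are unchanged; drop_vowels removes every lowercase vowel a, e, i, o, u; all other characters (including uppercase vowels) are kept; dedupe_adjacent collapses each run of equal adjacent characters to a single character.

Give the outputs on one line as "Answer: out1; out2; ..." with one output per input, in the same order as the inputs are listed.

"x"; "h"; "f"

Execution, op by op:
  "ylhhl" -> "mzvvz" -> "kxttx" -> "tx" -> "xt" -> "x"
  "gwlwsev" -> "ukzkgsj" -> "sixieqh" -> "ieqh" -> "hqei" -> "h"
  "zvbqxcqqt" -> "njpelqeeh" -> "lhncjoccf" -> "cjoccf" -> "fccojc" -> "f"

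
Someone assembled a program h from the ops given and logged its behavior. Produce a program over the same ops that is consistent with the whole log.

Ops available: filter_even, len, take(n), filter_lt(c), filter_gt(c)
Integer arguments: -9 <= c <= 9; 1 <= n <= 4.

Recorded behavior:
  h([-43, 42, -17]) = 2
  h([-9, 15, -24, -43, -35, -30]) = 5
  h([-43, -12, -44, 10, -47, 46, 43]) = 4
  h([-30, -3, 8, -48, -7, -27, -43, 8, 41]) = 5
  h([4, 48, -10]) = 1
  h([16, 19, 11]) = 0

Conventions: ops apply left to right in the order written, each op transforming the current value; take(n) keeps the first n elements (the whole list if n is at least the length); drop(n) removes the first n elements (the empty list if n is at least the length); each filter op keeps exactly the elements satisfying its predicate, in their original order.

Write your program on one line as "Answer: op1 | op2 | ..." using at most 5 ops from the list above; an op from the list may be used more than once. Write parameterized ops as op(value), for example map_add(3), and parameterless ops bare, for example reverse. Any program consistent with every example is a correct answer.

filter_lt(5) | filter_lt(1) | filter_lt(-5) | len

Check, running the answer program on each example:
  [-43, 42, -17] -> [-43, -17] -> [-43, -17] -> [-43, -17] -> 2
  [-9, 15, -24, -43, -35, -30] -> [-9, -24, -43, -35, -30] -> [-9, -24, -43, -35, -30] -> [-9, -24, -43, -35, -30] -> 5
  [-43, -12, -44, 10, -47, 46, 43] -> [-43, -12, -44, -47] -> [-43, -12, -44, -47] -> [-43, -12, -44, -47] -> 4
  [-30, -3, 8, -48, -7, -27, -43, 8, 41] -> [-30, -3, -48, -7, -27, -43] -> [-30, -3, -48, -7, -27, -43] -> [-30, -48, -7, -27, -43] -> 5
  [4, 48, -10] -> [4, -10] -> [-10] -> [-10] -> 1
  [16, 19, 11] -> [] -> [] -> [] -> 0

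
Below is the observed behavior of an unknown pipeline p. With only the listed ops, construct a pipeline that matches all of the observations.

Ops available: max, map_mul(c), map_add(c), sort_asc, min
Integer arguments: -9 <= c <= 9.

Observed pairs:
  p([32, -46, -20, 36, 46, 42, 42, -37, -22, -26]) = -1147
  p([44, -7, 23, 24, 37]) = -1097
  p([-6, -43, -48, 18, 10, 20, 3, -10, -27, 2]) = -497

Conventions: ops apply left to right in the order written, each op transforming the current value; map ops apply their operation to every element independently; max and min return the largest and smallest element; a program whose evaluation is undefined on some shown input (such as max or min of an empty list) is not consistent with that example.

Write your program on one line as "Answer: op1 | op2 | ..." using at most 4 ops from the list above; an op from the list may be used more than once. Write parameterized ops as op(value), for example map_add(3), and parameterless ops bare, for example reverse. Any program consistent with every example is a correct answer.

map_mul(-5) | map_mul(5) | map_add(3) | min

Check, running the answer program on each example:
  [32, -46, -20, 36, 46, 42, 42, -37, -22, -26] -> [-160, 230, 100, -180, -230, -210, -210, 185, 110, 130] -> [-800, 1150, 500, -900, -1150, -1050, -1050, 925, 550, 650] -> [-797, 1153, 503, -897, -1147, -1047, -1047, 928, 553, 653] -> -1147
  [44, -7, 23, 24, 37] -> [-220, 35, -115, -120, -185] -> [-1100, 175, -575, -600, -925] -> [-1097, 178, -572, -597, -922] -> -1097
  [-6, -43, -48, 18, 10, 20, 3, -10, -27, 2] -> [30, 215, 240, -90, -50, -100, -15, 50, 135, -10] -> [150, 1075, 1200, -450, -250, -500, -75, 250, 675, -50] -> [153, 1078, 1203, -447, -247, -497, -72, 253, 678, -47] -> -497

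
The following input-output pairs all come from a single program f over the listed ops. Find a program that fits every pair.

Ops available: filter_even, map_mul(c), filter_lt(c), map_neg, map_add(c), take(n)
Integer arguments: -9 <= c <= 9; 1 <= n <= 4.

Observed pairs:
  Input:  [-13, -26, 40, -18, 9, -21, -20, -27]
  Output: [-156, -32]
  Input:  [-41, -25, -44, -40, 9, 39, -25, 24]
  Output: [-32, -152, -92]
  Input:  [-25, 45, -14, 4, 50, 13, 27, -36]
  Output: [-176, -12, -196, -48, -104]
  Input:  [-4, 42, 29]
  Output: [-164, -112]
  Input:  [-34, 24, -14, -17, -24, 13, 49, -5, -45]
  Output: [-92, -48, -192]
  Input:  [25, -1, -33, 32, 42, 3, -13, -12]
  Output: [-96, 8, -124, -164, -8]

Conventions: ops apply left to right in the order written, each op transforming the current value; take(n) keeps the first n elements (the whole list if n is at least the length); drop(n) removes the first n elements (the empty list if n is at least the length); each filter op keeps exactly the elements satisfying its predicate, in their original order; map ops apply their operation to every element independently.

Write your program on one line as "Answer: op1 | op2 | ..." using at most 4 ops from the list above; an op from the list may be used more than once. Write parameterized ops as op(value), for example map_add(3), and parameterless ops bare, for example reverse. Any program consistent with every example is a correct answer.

map_mul(4) | map_neg | filter_lt(7) | map_add(4)

Check, running the answer program on each example:
  [-13, -26, 40, -18, 9, -21, -20, -27] -> [-52, -104, 160, -72, 36, -84, -80, -108] -> [52, 104, -160, 72, -36, 84, 80, 108] -> [-160, -36] -> [-156, -32]
  [-41, -25, -44, -40, 9, 39, -25, 24] -> [-164, -100, -176, -160, 36, 156, -100, 96] -> [164, 100, 176, 160, -36, -156, 100, -96] -> [-36, -156, -96] -> [-32, -152, -92]
  [-25, 45, -14, 4, 50, 13, 27, -36] -> [-100, 180, -56, 16, 200, 52, 108, -144] -> [100, -180, 56, -16, -200, -52, -108, 144] -> [-180, -16, -200, -52, -108] -> [-176, -12, -196, -48, -104]
  [-4, 42, 29] -> [-16, 168, 116] -> [16, -168, -116] -> [-168, -116] -> [-164, -112]
  [-34, 24, -14, -17, -24, 13, 49, -5, -45] -> [-136, 96, -56, -68, -96, 52, 196, -20, -180] -> [136, -96, 56, 68, 96, -52, -196, 20, 180] -> [-96, -52, -196] -> [-92, -48, -192]
  [25, -1, -33, 32, 42, 3, -13, -12] -> [100, -4, -132, 128, 168, 12, -52, -48] -> [-100, 4, 132, -128, -168, -12, 52, 48] -> [-100, 4, -128, -168, -12] -> [-96, 8, -124, -164, -8]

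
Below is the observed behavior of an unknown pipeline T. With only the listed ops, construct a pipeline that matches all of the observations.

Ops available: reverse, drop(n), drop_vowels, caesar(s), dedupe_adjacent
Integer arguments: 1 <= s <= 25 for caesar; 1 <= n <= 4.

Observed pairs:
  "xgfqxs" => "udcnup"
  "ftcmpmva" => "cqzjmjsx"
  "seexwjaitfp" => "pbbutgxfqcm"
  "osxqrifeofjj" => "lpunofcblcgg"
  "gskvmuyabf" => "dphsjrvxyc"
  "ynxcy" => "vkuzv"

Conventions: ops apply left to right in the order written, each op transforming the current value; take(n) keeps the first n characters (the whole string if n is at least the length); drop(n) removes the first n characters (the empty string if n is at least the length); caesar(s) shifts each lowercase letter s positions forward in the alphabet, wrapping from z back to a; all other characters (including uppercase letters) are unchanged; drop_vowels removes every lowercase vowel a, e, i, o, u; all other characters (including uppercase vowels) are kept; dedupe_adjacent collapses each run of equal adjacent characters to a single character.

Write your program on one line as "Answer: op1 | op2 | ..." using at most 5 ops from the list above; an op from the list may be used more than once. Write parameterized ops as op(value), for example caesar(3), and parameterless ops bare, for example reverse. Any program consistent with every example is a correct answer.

caesar(25) | reverse | caesar(24) | reverse

Check, running the answer program on each example:
  "xgfqxs" -> "wfepwr" -> "rwpefw" -> "puncdu" -> "udcnup"
  "ftcmpmva" -> "esbloluz" -> "zulolbse" -> "xsjmjzqc" -> "cqzjmjsx"
  "seexwjaitfp" -> "rddwvizhseo" -> "oeshzivwddr" -> "mcqfxgtubbp" -> "pbbutgxfqcm"
  "osxqrifeofjj" -> "nrwpqhedneii" -> "iiendehqpwrn" -> "ggclbcfonupl" -> "lpunofcblcgg"
  "gskvmuyabf" -> "frjultxzae" -> "eazxtlujrf" -> "cyxvrjshpd" -> "dphsjrvxyc"
  "ynxcy" -> "xmwbx" -> "xbwmx" -> "vzukv" -> "vkuzv"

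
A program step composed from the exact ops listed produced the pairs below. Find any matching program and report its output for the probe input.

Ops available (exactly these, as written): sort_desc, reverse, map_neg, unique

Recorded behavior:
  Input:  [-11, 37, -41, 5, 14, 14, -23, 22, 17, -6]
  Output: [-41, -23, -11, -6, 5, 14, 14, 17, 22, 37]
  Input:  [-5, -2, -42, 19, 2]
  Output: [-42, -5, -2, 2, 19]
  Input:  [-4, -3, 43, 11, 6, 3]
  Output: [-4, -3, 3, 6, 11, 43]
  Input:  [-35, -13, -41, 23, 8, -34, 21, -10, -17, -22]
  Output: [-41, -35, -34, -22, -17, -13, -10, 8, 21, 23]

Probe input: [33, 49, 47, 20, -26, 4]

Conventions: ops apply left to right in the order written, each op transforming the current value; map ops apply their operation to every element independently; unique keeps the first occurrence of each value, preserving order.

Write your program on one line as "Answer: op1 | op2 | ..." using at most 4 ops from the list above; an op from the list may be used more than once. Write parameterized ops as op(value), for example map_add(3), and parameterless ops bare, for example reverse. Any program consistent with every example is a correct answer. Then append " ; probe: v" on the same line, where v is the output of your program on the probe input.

reverse | sort_desc | reverse ; probe: [-26, 4, 20, 33, 47, 49]

Check, running the answer program on each example:
  [-11, 37, -41, 5, 14, 14, -23, 22, 17, -6] -> [-6, 17, 22, -23, 14, 14, 5, -41, 37, -11] -> [37, 22, 17, 14, 14, 5, -6, -11, -23, -41] -> [-41, -23, -11, -6, 5, 14, 14, 17, 22, 37]
  [-5, -2, -42, 19, 2] -> [2, 19, -42, -2, -5] -> [19, 2, -2, -5, -42] -> [-42, -5, -2, 2, 19]
  [-4, -3, 43, 11, 6, 3] -> [3, 6, 11, 43, -3, -4] -> [43, 11, 6, 3, -3, -4] -> [-4, -3, 3, 6, 11, 43]
  [-35, -13, -41, 23, 8, -34, 21, -10, -17, -22] -> [-22, -17, -10, 21, -34, 8, 23, -41, -13, -35] -> [23, 21, 8, -10, -13, -17, -22, -34, -35, -41] -> [-41, -35, -34, -22, -17, -13, -10, 8, 21, 23]
  probe: [33, 49, 47, 20, -26, 4] -> [4, -26, 20, 47, 49, 33] -> [49, 47, 33, 20, 4, -26] -> [-26, 4, 20, 33, 47, 49]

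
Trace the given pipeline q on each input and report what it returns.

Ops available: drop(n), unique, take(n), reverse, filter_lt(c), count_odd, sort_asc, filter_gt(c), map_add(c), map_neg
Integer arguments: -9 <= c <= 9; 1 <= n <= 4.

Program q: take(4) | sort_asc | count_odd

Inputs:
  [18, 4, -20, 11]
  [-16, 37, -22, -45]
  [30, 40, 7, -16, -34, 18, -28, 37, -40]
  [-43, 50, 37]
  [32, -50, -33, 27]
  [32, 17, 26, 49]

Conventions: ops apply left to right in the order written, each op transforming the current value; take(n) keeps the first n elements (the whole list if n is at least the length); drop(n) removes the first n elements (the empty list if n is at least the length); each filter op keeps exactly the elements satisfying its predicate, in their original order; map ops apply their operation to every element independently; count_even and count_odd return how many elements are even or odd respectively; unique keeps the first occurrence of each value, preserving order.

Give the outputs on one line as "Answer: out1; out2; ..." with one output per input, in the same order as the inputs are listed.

Execution, op by op:
  [18, 4, -20, 11] -> [18, 4, -20, 11] -> [-20, 4, 11, 18] -> 1
  [-16, 37, -22, -45] -> [-16, 37, -22, -45] -> [-45, -22, -16, 37] -> 2
  [30, 40, 7, -16, -34, 18, -28, 37, -40] -> [30, 40, 7, -16] -> [-16, 7, 30, 40] -> 1
  [-43, 50, 37] -> [-43, 50, 37] -> [-43, 37, 50] -> 2
  [32, -50, -33, 27] -> [32, -50, -33, 27] -> [-50, -33, 27, 32] -> 2
  [32, 17, 26, 49] -> [32, 17, 26, 49] -> [17, 26, 32, 49] -> 2

1; 2; 1; 2; 2; 2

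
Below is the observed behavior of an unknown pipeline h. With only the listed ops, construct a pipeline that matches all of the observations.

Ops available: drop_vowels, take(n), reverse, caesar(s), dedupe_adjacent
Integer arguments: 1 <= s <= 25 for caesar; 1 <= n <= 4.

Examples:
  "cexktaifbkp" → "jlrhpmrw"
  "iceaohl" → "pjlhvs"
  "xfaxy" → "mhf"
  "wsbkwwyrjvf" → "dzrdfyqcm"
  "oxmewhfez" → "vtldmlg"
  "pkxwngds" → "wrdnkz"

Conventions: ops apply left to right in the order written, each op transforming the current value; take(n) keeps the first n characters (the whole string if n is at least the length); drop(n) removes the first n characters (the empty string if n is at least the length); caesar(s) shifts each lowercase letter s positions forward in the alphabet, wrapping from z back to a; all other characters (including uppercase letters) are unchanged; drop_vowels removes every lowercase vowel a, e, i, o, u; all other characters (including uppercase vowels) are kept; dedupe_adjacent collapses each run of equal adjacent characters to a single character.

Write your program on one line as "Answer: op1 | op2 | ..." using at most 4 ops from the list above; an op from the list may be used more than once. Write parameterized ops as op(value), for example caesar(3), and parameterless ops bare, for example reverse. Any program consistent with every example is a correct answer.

caesar(7) | drop_vowels | dedupe_adjacent

Check, running the answer program on each example:
  "cexktaifbkp" -> "jlerahpmirw" -> "jlrhpmrw" -> "jlrhpmrw"
  "iceaohl" -> "pjlhvos" -> "pjlhvs" -> "pjlhvs"
  "xfaxy" -> "emhef" -> "mhf" -> "mhf"
  "wsbkwwyrjvf" -> "dzirddfyqcm" -> "dzrddfyqcm" -> "dzrdfyqcm"
  "oxmewhfez" -> "vetldomlg" -> "vtldmlg" -> "vtldmlg"
  "pkxwngds" -> "wredunkz" -> "wrdnkz" -> "wrdnkz"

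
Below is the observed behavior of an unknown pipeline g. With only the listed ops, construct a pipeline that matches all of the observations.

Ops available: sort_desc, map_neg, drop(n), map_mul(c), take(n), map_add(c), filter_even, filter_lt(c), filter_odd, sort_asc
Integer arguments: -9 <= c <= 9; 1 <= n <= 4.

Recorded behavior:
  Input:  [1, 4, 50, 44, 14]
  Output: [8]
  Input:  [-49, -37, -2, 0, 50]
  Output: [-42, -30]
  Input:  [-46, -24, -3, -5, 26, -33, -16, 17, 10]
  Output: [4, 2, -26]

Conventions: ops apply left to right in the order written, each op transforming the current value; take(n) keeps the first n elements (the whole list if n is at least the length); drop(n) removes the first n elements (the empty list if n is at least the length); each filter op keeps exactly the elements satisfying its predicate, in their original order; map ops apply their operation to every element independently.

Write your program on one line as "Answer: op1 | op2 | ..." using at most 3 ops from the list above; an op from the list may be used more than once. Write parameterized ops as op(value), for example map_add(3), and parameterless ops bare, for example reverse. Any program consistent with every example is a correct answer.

filter_odd | take(3) | map_add(7)

Check, running the answer program on each example:
  [1, 4, 50, 44, 14] -> [1] -> [1] -> [8]
  [-49, -37, -2, 0, 50] -> [-49, -37] -> [-49, -37] -> [-42, -30]
  [-46, -24, -3, -5, 26, -33, -16, 17, 10] -> [-3, -5, -33, 17] -> [-3, -5, -33] -> [4, 2, -26]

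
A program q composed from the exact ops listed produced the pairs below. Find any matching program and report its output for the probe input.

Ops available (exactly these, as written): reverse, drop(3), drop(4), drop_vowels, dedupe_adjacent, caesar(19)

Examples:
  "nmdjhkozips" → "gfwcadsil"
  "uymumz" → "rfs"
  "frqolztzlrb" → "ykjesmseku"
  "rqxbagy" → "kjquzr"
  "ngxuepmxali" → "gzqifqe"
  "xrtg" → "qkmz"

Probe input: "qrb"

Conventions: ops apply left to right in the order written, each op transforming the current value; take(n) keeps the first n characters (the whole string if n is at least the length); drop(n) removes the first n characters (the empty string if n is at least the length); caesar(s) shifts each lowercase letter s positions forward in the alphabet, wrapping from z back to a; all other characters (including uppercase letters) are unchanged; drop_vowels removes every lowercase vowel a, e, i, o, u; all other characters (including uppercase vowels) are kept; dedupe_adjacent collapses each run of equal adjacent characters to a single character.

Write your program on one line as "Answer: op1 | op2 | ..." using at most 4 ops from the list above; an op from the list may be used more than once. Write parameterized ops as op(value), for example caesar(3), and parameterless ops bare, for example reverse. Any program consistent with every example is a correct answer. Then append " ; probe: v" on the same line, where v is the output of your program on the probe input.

drop_vowels | caesar(19) | dedupe_adjacent ; probe: "jku"

Check, running the answer program on each example:
  "nmdjhkozips" -> "nmdjhkzps" -> "gfwcadsil" -> "gfwcadsil"
  "uymumz" -> "ymmz" -> "rffs" -> "rfs"
  "frqolztzlrb" -> "frqlztzlrb" -> "ykjesmseku" -> "ykjesmseku"
  "rqxbagy" -> "rqxbgy" -> "kjquzr" -> "kjquzr"
  "ngxuepmxali" -> "ngxpmxl" -> "gzqifqe" -> "gzqifqe"
  "xrtg" -> "xrtg" -> "qkmz" -> "qkmz"
  probe: "qrb" -> "qrb" -> "jku" -> "jku"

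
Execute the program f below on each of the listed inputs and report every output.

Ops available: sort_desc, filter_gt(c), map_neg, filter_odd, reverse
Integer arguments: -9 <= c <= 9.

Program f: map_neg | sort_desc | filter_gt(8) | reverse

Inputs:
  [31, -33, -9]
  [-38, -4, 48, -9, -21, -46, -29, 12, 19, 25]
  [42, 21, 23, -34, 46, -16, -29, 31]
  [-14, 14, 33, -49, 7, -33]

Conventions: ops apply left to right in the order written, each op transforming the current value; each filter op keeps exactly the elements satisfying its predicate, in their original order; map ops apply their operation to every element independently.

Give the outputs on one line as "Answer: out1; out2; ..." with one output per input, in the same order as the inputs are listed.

[9, 33]; [9, 21, 29, 38, 46]; [16, 29, 34]; [14, 33, 49]

Execution, op by op:
  [31, -33, -9] -> [-31, 33, 9] -> [33, 9, -31] -> [33, 9] -> [9, 33]
  [-38, -4, 48, -9, -21, -46, -29, 12, 19, 25] -> [38, 4, -48, 9, 21, 46, 29, -12, -19, -25] -> [46, 38, 29, 21, 9, 4, -12, -19, -25, -48] -> [46, 38, 29, 21, 9] -> [9, 21, 29, 38, 46]
  [42, 21, 23, -34, 46, -16, -29, 31] -> [-42, -21, -23, 34, -46, 16, 29, -31] -> [34, 29, 16, -21, -23, -31, -42, -46] -> [34, 29, 16] -> [16, 29, 34]
  [-14, 14, 33, -49, 7, -33] -> [14, -14, -33, 49, -7, 33] -> [49, 33, 14, -7, -14, -33] -> [49, 33, 14] -> [14, 33, 49]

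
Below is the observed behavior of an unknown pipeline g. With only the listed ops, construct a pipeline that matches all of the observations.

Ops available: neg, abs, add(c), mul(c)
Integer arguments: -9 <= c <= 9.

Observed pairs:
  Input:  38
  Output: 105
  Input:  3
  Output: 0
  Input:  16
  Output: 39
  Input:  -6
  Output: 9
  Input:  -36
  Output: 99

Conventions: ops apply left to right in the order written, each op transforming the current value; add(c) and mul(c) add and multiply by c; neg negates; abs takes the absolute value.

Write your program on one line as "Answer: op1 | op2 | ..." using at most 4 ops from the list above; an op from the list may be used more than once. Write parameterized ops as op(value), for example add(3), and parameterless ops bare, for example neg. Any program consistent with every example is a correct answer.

mul(3) | abs | add(-9)

Check, running the answer program on each example:
  38 -> 114 -> 114 -> 105
  3 -> 9 -> 9 -> 0
  16 -> 48 -> 48 -> 39
  -6 -> -18 -> 18 -> 9
  -36 -> -108 -> 108 -> 99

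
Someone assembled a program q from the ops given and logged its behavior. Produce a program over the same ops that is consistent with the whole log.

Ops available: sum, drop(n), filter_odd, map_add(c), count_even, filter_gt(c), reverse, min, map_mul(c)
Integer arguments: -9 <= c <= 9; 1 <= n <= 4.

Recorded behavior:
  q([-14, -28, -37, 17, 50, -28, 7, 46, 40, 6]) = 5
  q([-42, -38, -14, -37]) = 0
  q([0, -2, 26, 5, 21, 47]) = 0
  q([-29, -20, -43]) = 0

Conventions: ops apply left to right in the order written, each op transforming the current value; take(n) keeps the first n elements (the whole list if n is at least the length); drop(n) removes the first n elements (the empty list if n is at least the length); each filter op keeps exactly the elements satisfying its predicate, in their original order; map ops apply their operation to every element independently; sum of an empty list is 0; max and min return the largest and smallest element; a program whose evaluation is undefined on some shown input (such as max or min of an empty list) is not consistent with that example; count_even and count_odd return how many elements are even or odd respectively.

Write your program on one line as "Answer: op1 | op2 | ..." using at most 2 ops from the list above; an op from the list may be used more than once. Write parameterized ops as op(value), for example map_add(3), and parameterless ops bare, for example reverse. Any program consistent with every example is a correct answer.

drop(4) | count_even

Check, running the answer program on each example:
  [-14, -28, -37, 17, 50, -28, 7, 46, 40, 6] -> [50, -28, 7, 46, 40, 6] -> 5
  [-42, -38, -14, -37] -> [] -> 0
  [0, -2, 26, 5, 21, 47] -> [21, 47] -> 0
  [-29, -20, -43] -> [] -> 0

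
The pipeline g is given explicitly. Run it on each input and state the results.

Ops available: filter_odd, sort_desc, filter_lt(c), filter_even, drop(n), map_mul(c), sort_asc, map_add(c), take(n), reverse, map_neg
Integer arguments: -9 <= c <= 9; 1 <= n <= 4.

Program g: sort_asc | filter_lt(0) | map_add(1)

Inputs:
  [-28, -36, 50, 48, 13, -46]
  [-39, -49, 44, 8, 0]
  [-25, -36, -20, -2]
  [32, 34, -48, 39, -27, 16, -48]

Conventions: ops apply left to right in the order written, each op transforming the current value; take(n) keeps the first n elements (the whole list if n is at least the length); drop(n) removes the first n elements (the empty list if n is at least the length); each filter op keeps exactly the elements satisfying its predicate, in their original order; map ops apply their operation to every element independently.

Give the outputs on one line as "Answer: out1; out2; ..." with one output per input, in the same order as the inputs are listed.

Execution, op by op:
  [-28, -36, 50, 48, 13, -46] -> [-46, -36, -28, 13, 48, 50] -> [-46, -36, -28] -> [-45, -35, -27]
  [-39, -49, 44, 8, 0] -> [-49, -39, 0, 8, 44] -> [-49, -39] -> [-48, -38]
  [-25, -36, -20, -2] -> [-36, -25, -20, -2] -> [-36, -25, -20, -2] -> [-35, -24, -19, -1]
  [32, 34, -48, 39, -27, 16, -48] -> [-48, -48, -27, 16, 32, 34, 39] -> [-48, -48, -27] -> [-47, -47, -26]

[-45, -35, -27]; [-48, -38]; [-35, -24, -19, -1]; [-47, -47, -26]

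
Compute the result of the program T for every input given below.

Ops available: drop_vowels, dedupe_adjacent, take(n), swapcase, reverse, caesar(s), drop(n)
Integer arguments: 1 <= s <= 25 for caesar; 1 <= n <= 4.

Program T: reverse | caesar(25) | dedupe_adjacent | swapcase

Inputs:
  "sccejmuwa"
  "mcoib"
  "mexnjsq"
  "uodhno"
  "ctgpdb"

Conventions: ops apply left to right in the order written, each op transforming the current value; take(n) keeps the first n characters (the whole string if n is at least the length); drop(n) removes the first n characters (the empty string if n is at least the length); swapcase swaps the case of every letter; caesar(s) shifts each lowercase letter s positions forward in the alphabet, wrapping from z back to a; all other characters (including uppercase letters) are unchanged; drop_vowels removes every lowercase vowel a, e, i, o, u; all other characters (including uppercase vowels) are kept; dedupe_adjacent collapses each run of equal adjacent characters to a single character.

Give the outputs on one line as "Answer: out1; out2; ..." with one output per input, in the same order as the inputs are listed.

"ZVTLIDBR"; "AHNBL"; "PRIMWDL"; "NMGCNT"; "ACOFSB"

Execution, op by op:
  "sccejmuwa" -> "awumjeccs" -> "zvtlidbbr" -> "zvtlidbr" -> "ZVTLIDBR"
  "mcoib" -> "biocm" -> "ahnbl" -> "ahnbl" -> "AHNBL"
  "mexnjsq" -> "qsjnxem" -> "primwdl" -> "primwdl" -> "PRIMWDL"
  "uodhno" -> "onhdou" -> "nmgcnt" -> "nmgcnt" -> "NMGCNT"
  "ctgpdb" -> "bdpgtc" -> "acofsb" -> "acofsb" -> "ACOFSB"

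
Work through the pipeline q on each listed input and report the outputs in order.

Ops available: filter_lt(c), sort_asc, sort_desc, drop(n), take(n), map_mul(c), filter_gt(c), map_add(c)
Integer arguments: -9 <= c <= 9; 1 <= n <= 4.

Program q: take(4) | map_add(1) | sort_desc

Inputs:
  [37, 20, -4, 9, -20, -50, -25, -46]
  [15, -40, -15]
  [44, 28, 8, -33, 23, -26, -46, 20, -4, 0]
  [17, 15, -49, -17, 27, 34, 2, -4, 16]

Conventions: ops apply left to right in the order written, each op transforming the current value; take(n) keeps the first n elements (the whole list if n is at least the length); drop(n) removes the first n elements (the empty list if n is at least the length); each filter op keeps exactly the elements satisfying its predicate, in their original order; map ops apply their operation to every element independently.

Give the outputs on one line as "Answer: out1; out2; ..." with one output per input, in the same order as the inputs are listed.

Execution, op by op:
  [37, 20, -4, 9, -20, -50, -25, -46] -> [37, 20, -4, 9] -> [38, 21, -3, 10] -> [38, 21, 10, -3]
  [15, -40, -15] -> [15, -40, -15] -> [16, -39, -14] -> [16, -14, -39]
  [44, 28, 8, -33, 23, -26, -46, 20, -4, 0] -> [44, 28, 8, -33] -> [45, 29, 9, -32] -> [45, 29, 9, -32]
  [17, 15, -49, -17, 27, 34, 2, -4, 16] -> [17, 15, -49, -17] -> [18, 16, -48, -16] -> [18, 16, -16, -48]

[38, 21, 10, -3]; [16, -14, -39]; [45, 29, 9, -32]; [18, 16, -16, -48]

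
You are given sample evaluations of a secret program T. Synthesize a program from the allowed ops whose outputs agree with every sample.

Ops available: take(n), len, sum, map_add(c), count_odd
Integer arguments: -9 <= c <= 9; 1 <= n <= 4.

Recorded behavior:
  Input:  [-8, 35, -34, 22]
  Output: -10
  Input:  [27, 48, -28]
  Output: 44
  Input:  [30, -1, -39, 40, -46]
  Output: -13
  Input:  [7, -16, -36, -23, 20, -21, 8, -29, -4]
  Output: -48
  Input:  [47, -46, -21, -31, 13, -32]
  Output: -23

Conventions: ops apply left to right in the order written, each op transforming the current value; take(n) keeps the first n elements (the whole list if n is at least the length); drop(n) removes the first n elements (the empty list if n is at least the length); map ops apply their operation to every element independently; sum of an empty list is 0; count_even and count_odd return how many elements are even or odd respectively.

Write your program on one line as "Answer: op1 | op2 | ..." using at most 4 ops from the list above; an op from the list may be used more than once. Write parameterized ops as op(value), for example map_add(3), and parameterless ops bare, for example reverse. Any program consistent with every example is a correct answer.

take(3) | map_add(-1) | sum

Check, running the answer program on each example:
  [-8, 35, -34, 22] -> [-8, 35, -34] -> [-9, 34, -35] -> -10
  [27, 48, -28] -> [27, 48, -28] -> [26, 47, -29] -> 44
  [30, -1, -39, 40, -46] -> [30, -1, -39] -> [29, -2, -40] -> -13
  [7, -16, -36, -23, 20, -21, 8, -29, -4] -> [7, -16, -36] -> [6, -17, -37] -> -48
  [47, -46, -21, -31, 13, -32] -> [47, -46, -21] -> [46, -47, -22] -> -23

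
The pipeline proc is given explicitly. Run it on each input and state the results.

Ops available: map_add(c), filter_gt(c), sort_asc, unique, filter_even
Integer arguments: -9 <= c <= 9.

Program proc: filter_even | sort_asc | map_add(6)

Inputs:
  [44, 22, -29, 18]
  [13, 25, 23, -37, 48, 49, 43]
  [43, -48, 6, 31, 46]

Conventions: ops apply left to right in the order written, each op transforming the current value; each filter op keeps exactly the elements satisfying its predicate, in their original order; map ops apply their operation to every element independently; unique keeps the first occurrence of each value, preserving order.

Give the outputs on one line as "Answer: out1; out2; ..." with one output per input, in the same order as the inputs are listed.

Execution, op by op:
  [44, 22, -29, 18] -> [44, 22, 18] -> [18, 22, 44] -> [24, 28, 50]
  [13, 25, 23, -37, 48, 49, 43] -> [48] -> [48] -> [54]
  [43, -48, 6, 31, 46] -> [-48, 6, 46] -> [-48, 6, 46] -> [-42, 12, 52]

[24, 28, 50]; [54]; [-42, 12, 52]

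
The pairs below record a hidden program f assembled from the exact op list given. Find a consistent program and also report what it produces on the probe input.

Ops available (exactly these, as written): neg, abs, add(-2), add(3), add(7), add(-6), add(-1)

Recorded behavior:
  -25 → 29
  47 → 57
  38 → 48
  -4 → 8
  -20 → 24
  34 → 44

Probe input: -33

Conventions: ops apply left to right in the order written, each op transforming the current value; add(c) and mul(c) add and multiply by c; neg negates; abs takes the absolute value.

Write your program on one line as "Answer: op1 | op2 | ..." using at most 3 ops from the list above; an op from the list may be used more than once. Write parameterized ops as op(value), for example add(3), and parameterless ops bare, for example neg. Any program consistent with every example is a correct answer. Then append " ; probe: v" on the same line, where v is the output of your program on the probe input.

add(3) | abs | add(7) ; probe: 37

Check, running the answer program on each example:
  -25 -> -22 -> 22 -> 29
  47 -> 50 -> 50 -> 57
  38 -> 41 -> 41 -> 48
  -4 -> -1 -> 1 -> 8
  -20 -> -17 -> 17 -> 24
  34 -> 37 -> 37 -> 44
  probe: -33 -> -30 -> 30 -> 37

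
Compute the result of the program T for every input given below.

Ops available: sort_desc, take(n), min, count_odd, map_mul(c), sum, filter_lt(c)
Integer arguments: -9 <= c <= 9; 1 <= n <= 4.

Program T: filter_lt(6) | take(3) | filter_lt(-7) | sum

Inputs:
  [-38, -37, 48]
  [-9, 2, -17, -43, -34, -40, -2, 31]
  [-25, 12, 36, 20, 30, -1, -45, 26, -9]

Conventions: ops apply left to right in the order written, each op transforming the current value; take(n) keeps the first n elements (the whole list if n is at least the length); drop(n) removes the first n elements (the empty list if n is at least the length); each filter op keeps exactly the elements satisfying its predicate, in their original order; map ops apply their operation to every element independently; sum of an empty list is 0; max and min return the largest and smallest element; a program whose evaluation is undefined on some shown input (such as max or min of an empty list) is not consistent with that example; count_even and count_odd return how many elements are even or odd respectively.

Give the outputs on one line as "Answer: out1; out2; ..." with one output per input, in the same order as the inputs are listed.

-75; -26; -70

Execution, op by op:
  [-38, -37, 48] -> [-38, -37] -> [-38, -37] -> [-38, -37] -> -75
  [-9, 2, -17, -43, -34, -40, -2, 31] -> [-9, 2, -17, -43, -34, -40, -2] -> [-9, 2, -17] -> [-9, -17] -> -26
  [-25, 12, 36, 20, 30, -1, -45, 26, -9] -> [-25, -1, -45, -9] -> [-25, -1, -45] -> [-25, -45] -> -70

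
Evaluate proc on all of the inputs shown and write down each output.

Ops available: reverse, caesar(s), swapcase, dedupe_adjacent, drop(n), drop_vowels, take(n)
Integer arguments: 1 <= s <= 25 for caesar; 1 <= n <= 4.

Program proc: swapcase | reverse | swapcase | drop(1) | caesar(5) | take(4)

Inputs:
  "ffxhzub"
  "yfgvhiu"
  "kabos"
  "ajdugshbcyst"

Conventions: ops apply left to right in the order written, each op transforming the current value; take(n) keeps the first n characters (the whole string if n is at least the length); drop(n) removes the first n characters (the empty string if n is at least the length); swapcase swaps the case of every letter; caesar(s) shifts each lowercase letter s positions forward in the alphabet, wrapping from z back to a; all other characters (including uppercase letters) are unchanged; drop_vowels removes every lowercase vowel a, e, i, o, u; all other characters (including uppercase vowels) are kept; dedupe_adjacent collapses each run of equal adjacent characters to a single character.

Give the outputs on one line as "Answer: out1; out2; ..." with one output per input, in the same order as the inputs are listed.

"zemc"; "nmal"; "tgfp"; "xdhg"

Execution, op by op:
  "ffxhzub" -> "FFXHZUB" -> "BUZHXFF" -> "buzhxff" -> "uzhxff" -> "zemckk" -> "zemc"
  "yfgvhiu" -> "YFGVHIU" -> "UIHVGFY" -> "uihvgfy" -> "ihvgfy" -> "nmalkd" -> "nmal"
  "kabos" -> "KABOS" -> "SOBAK" -> "sobak" -> "obak" -> "tgfp" -> "tgfp"
  "ajdugshbcyst" -> "AJDUGSHBCYST" -> "TSYCBHSGUDJA" -> "tsycbhsgudja" -> "sycbhsgudja" -> "xdhgmxlziof" -> "xdhg"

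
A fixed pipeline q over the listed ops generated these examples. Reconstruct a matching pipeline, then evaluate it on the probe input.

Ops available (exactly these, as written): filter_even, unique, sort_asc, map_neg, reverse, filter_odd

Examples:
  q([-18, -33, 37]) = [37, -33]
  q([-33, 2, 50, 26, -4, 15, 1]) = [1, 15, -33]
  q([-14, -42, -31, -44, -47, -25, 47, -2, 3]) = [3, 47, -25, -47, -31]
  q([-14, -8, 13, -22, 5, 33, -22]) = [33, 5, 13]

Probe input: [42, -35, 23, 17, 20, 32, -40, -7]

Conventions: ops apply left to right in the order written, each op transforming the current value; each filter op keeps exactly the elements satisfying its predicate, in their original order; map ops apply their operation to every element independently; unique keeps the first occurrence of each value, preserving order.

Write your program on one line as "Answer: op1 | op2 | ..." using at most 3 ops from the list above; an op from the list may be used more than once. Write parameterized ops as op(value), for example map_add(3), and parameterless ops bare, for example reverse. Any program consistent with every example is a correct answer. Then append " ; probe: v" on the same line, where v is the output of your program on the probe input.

reverse | unique | filter_odd ; probe: [-7, 17, 23, -35]

Check, running the answer program on each example:
  [-18, -33, 37] -> [37, -33, -18] -> [37, -33, -18] -> [37, -33]
  [-33, 2, 50, 26, -4, 15, 1] -> [1, 15, -4, 26, 50, 2, -33] -> [1, 15, -4, 26, 50, 2, -33] -> [1, 15, -33]
  [-14, -42, -31, -44, -47, -25, 47, -2, 3] -> [3, -2, 47, -25, -47, -44, -31, -42, -14] -> [3, -2, 47, -25, -47, -44, -31, -42, -14] -> [3, 47, -25, -47, -31]
  [-14, -8, 13, -22, 5, 33, -22] -> [-22, 33, 5, -22, 13, -8, -14] -> [-22, 33, 5, 13, -8, -14] -> [33, 5, 13]
  probe: [42, -35, 23, 17, 20, 32, -40, -7] -> [-7, -40, 32, 20, 17, 23, -35, 42] -> [-7, -40, 32, 20, 17, 23, -35, 42] -> [-7, 17, 23, -35]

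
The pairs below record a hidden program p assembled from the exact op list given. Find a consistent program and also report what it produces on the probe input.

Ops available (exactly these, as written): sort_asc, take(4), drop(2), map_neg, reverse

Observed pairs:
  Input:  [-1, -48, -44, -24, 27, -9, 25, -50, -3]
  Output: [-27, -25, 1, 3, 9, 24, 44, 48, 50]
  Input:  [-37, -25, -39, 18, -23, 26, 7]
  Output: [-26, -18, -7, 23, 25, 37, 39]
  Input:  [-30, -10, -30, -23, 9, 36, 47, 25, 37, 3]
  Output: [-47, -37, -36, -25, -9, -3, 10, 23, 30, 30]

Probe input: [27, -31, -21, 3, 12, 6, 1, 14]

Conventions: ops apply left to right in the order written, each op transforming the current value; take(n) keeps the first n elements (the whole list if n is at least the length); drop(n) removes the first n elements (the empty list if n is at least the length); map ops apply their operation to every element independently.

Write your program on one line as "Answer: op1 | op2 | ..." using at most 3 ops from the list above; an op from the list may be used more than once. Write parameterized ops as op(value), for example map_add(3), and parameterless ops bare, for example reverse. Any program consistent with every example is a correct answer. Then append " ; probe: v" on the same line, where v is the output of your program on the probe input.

sort_asc | map_neg | reverse ; probe: [-27, -14, -12, -6, -3, -1, 21, 31]

Check, running the answer program on each example:
  [-1, -48, -44, -24, 27, -9, 25, -50, -3] -> [-50, -48, -44, -24, -9, -3, -1, 25, 27] -> [50, 48, 44, 24, 9, 3, 1, -25, -27] -> [-27, -25, 1, 3, 9, 24, 44, 48, 50]
  [-37, -25, -39, 18, -23, 26, 7] -> [-39, -37, -25, -23, 7, 18, 26] -> [39, 37, 25, 23, -7, -18, -26] -> [-26, -18, -7, 23, 25, 37, 39]
  [-30, -10, -30, -23, 9, 36, 47, 25, 37, 3] -> [-30, -30, -23, -10, 3, 9, 25, 36, 37, 47] -> [30, 30, 23, 10, -3, -9, -25, -36, -37, -47] -> [-47, -37, -36, -25, -9, -3, 10, 23, 30, 30]
  probe: [27, -31, -21, 3, 12, 6, 1, 14] -> [-31, -21, 1, 3, 6, 12, 14, 27] -> [31, 21, -1, -3, -6, -12, -14, -27] -> [-27, -14, -12, -6, -3, -1, 21, 31]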